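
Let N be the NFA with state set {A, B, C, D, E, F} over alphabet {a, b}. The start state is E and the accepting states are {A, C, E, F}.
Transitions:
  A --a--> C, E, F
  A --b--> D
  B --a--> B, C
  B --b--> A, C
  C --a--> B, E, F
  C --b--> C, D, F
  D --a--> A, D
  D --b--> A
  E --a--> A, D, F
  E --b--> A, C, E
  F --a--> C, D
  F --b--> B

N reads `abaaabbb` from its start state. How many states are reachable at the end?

Start: {E}
read a: {A, D, F}
read b: {A, B, D}
read a: {A, B, C, D, E, F}
read a: {A, B, C, D, E, F}
read a: {A, B, C, D, E, F}
read b: {A, B, C, D, E, F}
read b: {A, B, C, D, E, F}
read b: {A, B, C, D, E, F}
Final reachable set {A, B, C, D, E, F} has 6 states.

6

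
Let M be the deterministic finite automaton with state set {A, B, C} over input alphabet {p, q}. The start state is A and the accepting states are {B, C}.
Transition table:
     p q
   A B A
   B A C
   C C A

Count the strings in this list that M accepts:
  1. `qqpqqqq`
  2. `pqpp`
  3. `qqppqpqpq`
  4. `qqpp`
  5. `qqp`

2

`qqpqqqq`: rejected
`pqpp`: accepted
`qqppqpqpq`: rejected
`qqpp`: rejected
`qqp`: accepted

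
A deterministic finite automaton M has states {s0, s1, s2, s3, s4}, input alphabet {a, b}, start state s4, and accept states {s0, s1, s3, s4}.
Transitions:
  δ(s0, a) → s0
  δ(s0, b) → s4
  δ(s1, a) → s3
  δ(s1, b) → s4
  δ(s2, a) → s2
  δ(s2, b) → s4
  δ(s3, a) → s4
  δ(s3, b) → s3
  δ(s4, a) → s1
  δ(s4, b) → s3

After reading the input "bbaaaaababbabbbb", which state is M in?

s3

s4 --b--> s3
s3 --b--> s3
s3 --a--> s4
s4 --a--> s1
s1 --a--> s3
s3 --a--> s4
s4 --a--> s1
s1 --b--> s4
s4 --a--> s1
s1 --b--> s4
s4 --b--> s3
s3 --a--> s4
s4 --b--> s3
s3 --b--> s3
s3 --b--> s3
s3 --b--> s3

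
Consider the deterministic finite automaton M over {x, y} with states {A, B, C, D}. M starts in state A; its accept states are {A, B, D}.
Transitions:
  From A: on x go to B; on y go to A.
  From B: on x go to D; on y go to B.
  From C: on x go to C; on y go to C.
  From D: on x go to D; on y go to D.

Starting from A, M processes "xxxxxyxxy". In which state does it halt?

A --x--> B
B --x--> D
D --x--> D
D --x--> D
D --x--> D
D --y--> D
D --x--> D
D --x--> D
D --y--> D

D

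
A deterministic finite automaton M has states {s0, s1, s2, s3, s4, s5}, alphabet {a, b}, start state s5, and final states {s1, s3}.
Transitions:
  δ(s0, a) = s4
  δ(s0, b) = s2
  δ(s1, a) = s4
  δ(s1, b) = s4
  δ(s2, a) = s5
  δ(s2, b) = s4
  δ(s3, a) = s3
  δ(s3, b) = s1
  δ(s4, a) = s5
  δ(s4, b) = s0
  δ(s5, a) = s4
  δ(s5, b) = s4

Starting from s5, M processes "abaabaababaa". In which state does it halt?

s5

s5 --a--> s4
s4 --b--> s0
s0 --a--> s4
s4 --a--> s5
s5 --b--> s4
s4 --a--> s5
s5 --a--> s4
s4 --b--> s0
s0 --a--> s4
s4 --b--> s0
s0 --a--> s4
s4 --a--> s5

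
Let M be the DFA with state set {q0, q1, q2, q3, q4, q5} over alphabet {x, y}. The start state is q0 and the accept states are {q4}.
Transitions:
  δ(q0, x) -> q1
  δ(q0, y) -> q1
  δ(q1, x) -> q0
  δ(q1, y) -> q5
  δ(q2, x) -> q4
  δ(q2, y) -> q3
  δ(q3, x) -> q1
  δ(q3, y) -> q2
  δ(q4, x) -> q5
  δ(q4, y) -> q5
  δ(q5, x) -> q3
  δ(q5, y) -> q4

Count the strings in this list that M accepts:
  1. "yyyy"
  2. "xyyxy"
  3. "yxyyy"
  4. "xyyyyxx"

"yyyy": rejected
"xyyxy": accepted
"yxyyy": accepted
"xyyyyxx": rejected

2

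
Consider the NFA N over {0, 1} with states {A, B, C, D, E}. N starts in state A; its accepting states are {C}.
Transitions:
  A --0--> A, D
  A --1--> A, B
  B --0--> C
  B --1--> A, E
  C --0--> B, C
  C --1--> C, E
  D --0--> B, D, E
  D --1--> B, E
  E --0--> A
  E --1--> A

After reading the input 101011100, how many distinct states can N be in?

5

Start: {A}
read 1: {A, B}
read 0: {A, C, D}
read 1: {A, B, C, E}
read 0: {A, B, C, D}
read 1: {A, B, C, E}
read 1: {A, B, C, E}
read 1: {A, B, C, E}
read 0: {A, B, C, D}
read 0: {A, B, C, D, E}
Final reachable set {A, B, C, D, E} has 5 states.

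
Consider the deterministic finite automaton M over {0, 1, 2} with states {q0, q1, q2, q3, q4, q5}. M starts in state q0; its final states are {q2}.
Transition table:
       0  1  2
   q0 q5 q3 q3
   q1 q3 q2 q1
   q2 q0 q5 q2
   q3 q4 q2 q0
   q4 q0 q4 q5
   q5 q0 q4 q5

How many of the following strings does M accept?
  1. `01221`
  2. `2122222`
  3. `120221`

`01221`: rejected
`2122222`: accepted
`120221`: rejected

1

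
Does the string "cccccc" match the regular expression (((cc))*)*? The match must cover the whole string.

Split into 3 pieces cc · cc · cc; each matches ((cc))*.

yes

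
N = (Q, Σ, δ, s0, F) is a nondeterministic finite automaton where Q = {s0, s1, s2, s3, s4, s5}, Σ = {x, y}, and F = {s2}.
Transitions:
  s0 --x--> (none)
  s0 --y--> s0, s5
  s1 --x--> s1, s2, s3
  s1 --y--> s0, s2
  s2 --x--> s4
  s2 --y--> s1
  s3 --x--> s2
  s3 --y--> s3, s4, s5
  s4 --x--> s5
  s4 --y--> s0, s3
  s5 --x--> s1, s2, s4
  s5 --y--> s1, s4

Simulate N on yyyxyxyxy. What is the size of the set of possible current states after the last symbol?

6

Start: {s0}
read y: {s0, s5}
read y: {s0, s1, s4, s5}
read y: {s0, s1, s2, s3, s4, s5}
read x: {s1, s2, s3, s4, s5}
read y: {s0, s1, s2, s3, s4, s5}
read x: {s1, s2, s3, s4, s5}
read y: {s0, s1, s2, s3, s4, s5}
read x: {s1, s2, s3, s4, s5}
read y: {s0, s1, s2, s3, s4, s5}
Final reachable set {s0, s1, s2, s3, s4, s5} has 6 states.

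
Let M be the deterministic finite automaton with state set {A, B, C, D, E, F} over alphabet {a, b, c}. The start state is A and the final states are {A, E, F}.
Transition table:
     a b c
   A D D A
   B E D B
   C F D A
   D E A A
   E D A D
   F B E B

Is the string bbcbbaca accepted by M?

rejected

A --b--> D
D --b--> A
A --c--> A
A --b--> D
D --b--> A
A --a--> D
D --c--> A
A --a--> D
End in state D, which is not an accepting state.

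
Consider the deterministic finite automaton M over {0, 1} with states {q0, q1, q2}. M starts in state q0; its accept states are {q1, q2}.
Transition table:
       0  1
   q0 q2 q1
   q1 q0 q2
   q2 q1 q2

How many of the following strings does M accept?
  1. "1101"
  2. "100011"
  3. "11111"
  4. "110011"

4

"1101": accepted
"100011": accepted
"11111": accepted
"110011": accepted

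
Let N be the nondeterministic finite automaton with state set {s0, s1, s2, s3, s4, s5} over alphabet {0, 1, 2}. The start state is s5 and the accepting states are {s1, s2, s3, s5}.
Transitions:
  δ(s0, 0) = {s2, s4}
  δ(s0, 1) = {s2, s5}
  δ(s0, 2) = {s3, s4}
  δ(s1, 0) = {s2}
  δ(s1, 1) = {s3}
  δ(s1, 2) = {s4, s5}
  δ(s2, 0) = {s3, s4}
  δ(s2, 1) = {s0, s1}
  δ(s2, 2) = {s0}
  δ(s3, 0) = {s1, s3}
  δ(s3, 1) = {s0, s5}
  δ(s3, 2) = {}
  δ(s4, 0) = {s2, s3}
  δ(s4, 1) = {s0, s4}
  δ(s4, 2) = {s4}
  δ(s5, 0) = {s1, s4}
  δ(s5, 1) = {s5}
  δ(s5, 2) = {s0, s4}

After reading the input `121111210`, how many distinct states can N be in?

Start: {s5}
read 1: {s5}
read 2: {s0, s4}
read 1: {s0, s2, s4, s5}
read 1: {s0, s1, s2, s4, s5}
read 1: {s0, s1, s2, s3, s4, s5}
read 1: {s0, s1, s2, s3, s4, s5}
read 2: {s0, s3, s4, s5}
read 1: {s0, s2, s4, s5}
read 0: {s1, s2, s3, s4}
Final reachable set {s1, s2, s3, s4} has 4 states.

4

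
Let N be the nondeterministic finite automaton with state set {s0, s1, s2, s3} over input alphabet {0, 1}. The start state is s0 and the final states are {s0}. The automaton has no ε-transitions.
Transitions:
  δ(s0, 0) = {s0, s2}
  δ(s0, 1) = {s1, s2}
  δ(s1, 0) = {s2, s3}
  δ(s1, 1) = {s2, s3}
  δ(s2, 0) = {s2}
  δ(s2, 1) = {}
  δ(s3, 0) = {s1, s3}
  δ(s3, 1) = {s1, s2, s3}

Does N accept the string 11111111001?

Start: {s0}
read 1: {s1, s2}
read 1: {s2, s3}
read 1: {s1, s2, s3}
read 1: {s1, s2, s3}
read 1: {s1, s2, s3}
read 1: {s1, s2, s3}
read 1: {s1, s2, s3}
read 1: {s1, s2, s3}
read 0: {s1, s2, s3}
read 0: {s1, s2, s3}
read 1: {s1, s2, s3}
Reachable ∩ accepting = {} — empty.

rejected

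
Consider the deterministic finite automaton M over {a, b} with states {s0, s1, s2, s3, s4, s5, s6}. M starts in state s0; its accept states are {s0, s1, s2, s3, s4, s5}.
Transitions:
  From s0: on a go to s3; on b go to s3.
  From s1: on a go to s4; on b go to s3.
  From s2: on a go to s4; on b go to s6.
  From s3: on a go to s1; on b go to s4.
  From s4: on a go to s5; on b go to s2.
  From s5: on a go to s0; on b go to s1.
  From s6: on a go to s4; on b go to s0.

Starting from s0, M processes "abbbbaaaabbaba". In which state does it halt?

s1

s0 --a--> s3
s3 --b--> s4
s4 --b--> s2
s2 --b--> s6
s6 --b--> s0
s0 --a--> s3
s3 --a--> s1
s1 --a--> s4
s4 --a--> s5
s5 --b--> s1
s1 --b--> s3
s3 --a--> s1
s1 --b--> s3
s3 --a--> s1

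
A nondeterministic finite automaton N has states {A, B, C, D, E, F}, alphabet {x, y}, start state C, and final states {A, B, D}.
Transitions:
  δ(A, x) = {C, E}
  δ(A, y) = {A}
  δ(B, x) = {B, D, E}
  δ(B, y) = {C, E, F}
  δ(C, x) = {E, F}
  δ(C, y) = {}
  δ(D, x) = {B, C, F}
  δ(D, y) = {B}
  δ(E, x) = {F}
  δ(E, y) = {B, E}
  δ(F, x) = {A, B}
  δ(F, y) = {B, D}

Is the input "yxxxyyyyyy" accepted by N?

rejected

Start: {C}
read y: {}
The reachable set is empty and stays empty for the remaining 9 symbols.
Reachable ∩ accepting = {} — empty.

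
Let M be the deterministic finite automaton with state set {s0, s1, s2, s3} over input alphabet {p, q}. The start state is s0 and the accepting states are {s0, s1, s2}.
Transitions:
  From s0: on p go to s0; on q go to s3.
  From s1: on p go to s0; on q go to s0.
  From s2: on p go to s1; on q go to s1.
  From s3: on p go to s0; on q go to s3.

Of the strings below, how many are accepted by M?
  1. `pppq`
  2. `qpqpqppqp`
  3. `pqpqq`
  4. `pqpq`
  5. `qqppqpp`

`pppq`: rejected
`qpqpqppqp`: accepted
`pqpqq`: rejected
`pqpq`: rejected
`qqppqpp`: accepted

2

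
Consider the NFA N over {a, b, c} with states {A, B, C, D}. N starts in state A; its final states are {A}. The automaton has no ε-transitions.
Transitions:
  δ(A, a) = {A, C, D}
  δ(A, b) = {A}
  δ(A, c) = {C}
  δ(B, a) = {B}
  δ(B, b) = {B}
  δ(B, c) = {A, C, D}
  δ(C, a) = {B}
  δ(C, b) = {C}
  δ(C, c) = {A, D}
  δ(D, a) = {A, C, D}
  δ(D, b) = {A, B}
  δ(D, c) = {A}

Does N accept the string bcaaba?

Start: {A}
read b: {A}
read c: {C}
read a: {B}
read a: {B}
read b: {B}
read a: {B}
Reachable ∩ accepting = {} — empty.

rejected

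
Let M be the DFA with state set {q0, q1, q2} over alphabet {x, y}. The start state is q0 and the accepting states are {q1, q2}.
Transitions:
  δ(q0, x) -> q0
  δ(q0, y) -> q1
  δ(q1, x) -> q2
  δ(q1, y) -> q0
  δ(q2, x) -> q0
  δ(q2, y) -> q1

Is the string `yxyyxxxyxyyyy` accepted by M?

q0 --y--> q1
q1 --x--> q2
q2 --y--> q1
q1 --y--> q0
q0 --x--> q0
q0 --x--> q0
q0 --x--> q0
q0 --y--> q1
q1 --x--> q2
q2 --y--> q1
q1 --y--> q0
q0 --y--> q1
q1 --y--> q0
End in state q0, which is not an accepting state.

rejected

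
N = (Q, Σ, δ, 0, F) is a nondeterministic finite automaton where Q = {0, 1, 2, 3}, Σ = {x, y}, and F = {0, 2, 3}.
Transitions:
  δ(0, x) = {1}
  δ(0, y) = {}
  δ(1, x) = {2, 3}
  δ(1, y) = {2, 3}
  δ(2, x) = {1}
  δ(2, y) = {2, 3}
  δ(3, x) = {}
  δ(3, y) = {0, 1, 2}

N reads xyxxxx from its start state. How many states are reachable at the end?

2

Start: {0}
read x: {1}
read y: {2, 3}
read x: {1}
read x: {2, 3}
read x: {1}
read x: {2, 3}
Final reachable set {2, 3} has 2 states.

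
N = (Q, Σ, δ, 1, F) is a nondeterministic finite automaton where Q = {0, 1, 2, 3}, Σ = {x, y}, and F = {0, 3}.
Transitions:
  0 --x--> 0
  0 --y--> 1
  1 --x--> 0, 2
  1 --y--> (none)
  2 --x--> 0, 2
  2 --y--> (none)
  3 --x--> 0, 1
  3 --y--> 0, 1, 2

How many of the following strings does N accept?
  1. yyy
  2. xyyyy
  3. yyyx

0

yyy: rejected
xyyyy: rejected
yyyx: rejected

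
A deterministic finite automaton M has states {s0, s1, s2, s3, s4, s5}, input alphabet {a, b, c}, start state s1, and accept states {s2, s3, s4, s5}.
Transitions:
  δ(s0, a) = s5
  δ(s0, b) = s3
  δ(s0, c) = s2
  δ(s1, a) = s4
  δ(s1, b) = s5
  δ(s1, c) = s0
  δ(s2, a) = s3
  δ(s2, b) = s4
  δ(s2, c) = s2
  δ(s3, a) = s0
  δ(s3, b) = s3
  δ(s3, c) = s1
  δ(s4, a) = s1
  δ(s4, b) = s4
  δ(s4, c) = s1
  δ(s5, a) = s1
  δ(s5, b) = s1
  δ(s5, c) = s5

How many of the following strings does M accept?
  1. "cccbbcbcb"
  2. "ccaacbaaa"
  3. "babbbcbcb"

"cccbbcbcb": rejected
"ccaacbaaa": rejected
"babbbcbcb": accepted

1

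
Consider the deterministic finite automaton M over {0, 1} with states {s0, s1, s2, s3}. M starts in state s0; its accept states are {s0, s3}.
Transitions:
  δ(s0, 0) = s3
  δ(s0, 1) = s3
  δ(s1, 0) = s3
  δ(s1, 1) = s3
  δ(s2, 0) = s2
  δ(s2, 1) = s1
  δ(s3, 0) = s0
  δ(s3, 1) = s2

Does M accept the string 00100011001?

s0 --0--> s3
s3 --0--> s0
s0 --1--> s3
s3 --0--> s0
s0 --0--> s3
s3 --0--> s0
s0 --1--> s3
s3 --1--> s2
s2 --0--> s2
s2 --0--> s2
s2 --1--> s1
End in state s1, which is not an accepting state.

rejected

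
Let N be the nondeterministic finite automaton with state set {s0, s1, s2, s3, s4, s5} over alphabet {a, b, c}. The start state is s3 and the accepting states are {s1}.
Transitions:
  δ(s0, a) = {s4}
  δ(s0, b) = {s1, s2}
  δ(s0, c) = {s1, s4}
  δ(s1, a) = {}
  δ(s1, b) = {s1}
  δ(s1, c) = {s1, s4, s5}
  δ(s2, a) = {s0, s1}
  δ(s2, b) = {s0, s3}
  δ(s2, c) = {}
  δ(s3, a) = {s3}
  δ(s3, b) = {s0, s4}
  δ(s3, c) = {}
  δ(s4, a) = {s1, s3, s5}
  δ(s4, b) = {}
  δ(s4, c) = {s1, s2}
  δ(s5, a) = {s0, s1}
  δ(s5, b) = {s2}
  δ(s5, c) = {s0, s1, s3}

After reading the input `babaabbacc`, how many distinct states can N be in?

6

Start: {s3}
read b: {s0, s4}
read a: {s1, s3, s4, s5}
read b: {s0, s1, s2, s4}
read a: {s0, s1, s3, s4, s5}
read a: {s0, s1, s3, s4, s5}
read b: {s0, s1, s2, s4}
read b: {s0, s1, s2, s3}
read a: {s0, s1, s3, s4}
read c: {s1, s2, s4, s5}
read c: {s0, s1, s2, s3, s4, s5}
Final reachable set {s0, s1, s2, s3, s4, s5} has 6 states.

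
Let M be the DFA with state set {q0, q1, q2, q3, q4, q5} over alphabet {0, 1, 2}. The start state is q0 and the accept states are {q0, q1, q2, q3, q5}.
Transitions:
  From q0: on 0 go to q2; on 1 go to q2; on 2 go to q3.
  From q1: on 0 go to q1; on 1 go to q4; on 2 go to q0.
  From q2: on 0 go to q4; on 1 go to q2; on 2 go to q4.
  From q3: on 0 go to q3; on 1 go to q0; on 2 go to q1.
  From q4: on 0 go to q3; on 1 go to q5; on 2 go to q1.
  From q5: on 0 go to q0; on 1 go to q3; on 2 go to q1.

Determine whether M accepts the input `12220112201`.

q0 --1--> q2
q2 --2--> q4
q4 --2--> q1
q1 --2--> q0
q0 --0--> q2
q2 --1--> q2
q2 --1--> q2
q2 --2--> q4
q4 --2--> q1
q1 --0--> q1
q1 --1--> q4
End in state q4, which is not an accepting state.

rejected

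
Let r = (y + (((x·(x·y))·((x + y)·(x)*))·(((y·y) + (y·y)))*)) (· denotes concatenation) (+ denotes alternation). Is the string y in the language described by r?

yes

The left alternative y matches y.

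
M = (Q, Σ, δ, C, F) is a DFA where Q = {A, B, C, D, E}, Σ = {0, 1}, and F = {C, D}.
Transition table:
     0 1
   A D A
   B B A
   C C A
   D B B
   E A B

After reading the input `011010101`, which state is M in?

B

C --0--> C
C --1--> A
A --1--> A
A --0--> D
D --1--> B
B --0--> B
B --1--> A
A --0--> D
D --1--> B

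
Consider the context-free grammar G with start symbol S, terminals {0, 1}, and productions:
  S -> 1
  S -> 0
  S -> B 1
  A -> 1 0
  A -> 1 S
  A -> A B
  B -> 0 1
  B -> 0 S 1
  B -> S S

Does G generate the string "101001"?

no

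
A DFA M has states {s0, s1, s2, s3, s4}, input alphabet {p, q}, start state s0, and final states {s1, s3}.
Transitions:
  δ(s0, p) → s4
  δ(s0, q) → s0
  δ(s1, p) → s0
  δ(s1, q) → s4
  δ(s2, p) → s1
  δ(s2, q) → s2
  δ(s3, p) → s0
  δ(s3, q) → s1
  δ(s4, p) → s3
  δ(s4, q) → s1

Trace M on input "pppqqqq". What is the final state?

s0 --p--> s4
s4 --p--> s3
s3 --p--> s0
s0 --q--> s0
s0 --q--> s0
s0 --q--> s0
s0 --q--> s0

s0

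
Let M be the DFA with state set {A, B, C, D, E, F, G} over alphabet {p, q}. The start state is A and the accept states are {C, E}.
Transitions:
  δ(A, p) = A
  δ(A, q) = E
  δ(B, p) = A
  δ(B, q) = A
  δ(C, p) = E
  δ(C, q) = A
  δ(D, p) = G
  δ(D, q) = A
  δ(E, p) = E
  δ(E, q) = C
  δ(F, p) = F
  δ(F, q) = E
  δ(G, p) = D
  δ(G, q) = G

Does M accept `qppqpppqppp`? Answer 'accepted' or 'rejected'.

A --q--> E
E --p--> E
E --p--> E
E --q--> C
C --p--> E
E --p--> E
E --p--> E
E --q--> C
C --p--> E
E --p--> E
E --p--> E
End in state E, which is an accepting state.

accepted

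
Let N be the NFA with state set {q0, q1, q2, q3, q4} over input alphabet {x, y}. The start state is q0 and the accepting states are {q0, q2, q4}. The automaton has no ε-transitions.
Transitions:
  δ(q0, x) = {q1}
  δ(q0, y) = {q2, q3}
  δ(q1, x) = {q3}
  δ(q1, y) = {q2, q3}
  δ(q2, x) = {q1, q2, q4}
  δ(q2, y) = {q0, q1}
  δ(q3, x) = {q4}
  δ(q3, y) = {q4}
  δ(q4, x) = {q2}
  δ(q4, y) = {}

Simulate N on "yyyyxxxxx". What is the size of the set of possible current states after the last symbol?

4

Start: {q0}
read y: {q2, q3}
read y: {q0, q1, q4}
read y: {q2, q3}
read y: {q0, q1, q4}
read x: {q1, q2, q3}
read x: {q1, q2, q3, q4}
read x: {q1, q2, q3, q4}
read x: {q1, q2, q3, q4}
read x: {q1, q2, q3, q4}
Final reachable set {q1, q2, q3, q4} has 4 states.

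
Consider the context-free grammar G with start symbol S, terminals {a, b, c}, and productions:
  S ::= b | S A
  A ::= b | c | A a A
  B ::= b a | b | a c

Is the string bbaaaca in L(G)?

no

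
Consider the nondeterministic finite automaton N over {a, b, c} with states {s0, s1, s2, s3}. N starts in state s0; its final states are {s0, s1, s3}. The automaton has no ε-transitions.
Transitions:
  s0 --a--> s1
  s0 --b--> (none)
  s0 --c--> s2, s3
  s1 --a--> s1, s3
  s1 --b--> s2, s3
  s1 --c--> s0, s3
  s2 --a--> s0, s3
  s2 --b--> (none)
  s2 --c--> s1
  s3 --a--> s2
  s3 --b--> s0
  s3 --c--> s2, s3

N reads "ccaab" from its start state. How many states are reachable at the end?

3

Start: {s0}
read c: {s2, s3}
read c: {s1, s2, s3}
read a: {s0, s1, s2, s3}
read a: {s0, s1, s2, s3}
read b: {s0, s2, s3}
Final reachable set {s0, s2, s3} has 3 states.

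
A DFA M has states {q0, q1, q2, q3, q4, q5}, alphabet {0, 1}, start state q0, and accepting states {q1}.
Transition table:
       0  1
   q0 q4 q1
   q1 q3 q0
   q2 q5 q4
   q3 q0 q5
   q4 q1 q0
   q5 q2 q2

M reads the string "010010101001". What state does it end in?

q0

q0 --0--> q4
q4 --1--> q0
q0 --0--> q4
q4 --0--> q1
q1 --1--> q0
q0 --0--> q4
q4 --1--> q0
q0 --0--> q4
q4 --1--> q0
q0 --0--> q4
q4 --0--> q1
q1 --1--> q0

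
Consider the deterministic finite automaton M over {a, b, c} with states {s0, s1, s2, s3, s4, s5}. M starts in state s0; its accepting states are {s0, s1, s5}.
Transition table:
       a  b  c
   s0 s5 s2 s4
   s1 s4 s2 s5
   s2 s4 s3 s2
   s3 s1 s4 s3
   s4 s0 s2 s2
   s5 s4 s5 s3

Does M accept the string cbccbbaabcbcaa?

accepted

s0 --c--> s4
s4 --b--> s2
s2 --c--> s2
s2 --c--> s2
s2 --b--> s3
s3 --b--> s4
s4 --a--> s0
s0 --a--> s5
s5 --b--> s5
s5 --c--> s3
s3 --b--> s4
s4 --c--> s2
s2 --a--> s4
s4 --a--> s0
End in state s0, which is an accepting state.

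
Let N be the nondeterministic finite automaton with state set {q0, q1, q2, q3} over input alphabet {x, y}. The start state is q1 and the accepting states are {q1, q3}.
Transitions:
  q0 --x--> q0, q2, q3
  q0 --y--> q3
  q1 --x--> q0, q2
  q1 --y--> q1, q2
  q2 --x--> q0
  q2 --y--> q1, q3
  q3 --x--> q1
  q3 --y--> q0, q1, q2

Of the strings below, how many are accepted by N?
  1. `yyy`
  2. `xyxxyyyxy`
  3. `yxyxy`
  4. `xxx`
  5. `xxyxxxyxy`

5

`yyy`: accepted
`xyxxyyyxy`: accepted
`yxyxy`: accepted
`xxx`: accepted
`xxyxxxyxy`: accepted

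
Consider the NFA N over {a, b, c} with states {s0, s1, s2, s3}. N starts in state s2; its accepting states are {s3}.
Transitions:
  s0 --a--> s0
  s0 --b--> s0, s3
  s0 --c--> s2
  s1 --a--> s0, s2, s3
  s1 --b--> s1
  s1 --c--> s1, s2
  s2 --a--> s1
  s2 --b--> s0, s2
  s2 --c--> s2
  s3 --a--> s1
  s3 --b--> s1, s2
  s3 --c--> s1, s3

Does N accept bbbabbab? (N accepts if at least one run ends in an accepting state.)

Start: {s2}
read b: {s0, s2}
read b: {s0, s2, s3}
read b: {s0, s1, s2, s3}
read a: {s0, s1, s2, s3}
read b: {s0, s1, s2, s3}
read b: {s0, s1, s2, s3}
read a: {s0, s1, s2, s3}
read b: {s0, s1, s2, s3}
Reachable ∩ accepting = {s3} — nonempty.

accepted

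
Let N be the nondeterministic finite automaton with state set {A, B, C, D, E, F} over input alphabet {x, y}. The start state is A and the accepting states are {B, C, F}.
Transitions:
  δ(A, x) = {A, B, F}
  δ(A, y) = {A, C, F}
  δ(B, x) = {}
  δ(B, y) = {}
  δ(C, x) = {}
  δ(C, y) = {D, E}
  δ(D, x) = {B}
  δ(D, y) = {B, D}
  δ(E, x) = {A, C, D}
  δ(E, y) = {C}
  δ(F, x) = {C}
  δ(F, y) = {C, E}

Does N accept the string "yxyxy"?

accepted

Start: {A}
read y: {A, C, F}
read x: {A, B, C, F}
read y: {A, C, D, E, F}
read x: {A, B, C, D, F}
read y: {A, B, C, D, E, F}
Reachable ∩ accepting = {B, C, F} — nonempty.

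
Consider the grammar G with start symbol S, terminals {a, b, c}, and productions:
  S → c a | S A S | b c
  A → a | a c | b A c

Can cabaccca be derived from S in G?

yes

S ⇒ SAS ⇒ caAS ⇒ cabAcS ⇒ cabaccS ⇒ cabaccca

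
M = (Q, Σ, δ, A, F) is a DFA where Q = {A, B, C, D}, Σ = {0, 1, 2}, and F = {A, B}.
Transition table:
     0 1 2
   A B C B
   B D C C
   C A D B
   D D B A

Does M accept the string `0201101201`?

A --0--> B
B --2--> C
C --0--> A
A --1--> C
C --1--> D
D --0--> D
D --1--> B
B --2--> C
C --0--> A
A --1--> C
End in state C, which is not an accepting state.

rejected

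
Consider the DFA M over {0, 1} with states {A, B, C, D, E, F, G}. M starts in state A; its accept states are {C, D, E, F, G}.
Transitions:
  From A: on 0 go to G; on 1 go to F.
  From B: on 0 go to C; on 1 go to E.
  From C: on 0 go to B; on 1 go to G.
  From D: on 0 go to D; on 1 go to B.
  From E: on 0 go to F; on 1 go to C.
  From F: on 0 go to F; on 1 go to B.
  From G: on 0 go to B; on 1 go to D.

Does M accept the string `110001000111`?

A --1--> F
F --1--> B
B --0--> C
C --0--> B
B --0--> C
C --1--> G
G --0--> B
B --0--> C
C --0--> B
B --1--> E
E --1--> C
C --1--> G
End in state G, which is an accepting state.

accepted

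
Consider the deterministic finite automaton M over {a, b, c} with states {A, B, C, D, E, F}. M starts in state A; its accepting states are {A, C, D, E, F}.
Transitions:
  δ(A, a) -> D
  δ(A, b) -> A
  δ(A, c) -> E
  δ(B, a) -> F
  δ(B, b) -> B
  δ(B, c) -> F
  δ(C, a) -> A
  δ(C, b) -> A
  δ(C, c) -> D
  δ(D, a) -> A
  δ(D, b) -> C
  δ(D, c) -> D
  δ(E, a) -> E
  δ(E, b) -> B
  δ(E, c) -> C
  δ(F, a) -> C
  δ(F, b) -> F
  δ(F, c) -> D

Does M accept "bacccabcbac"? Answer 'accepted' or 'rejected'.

accepted

A --b--> A
A --a--> D
D --c--> D
D --c--> D
D --c--> D
D --a--> A
A --b--> A
A --c--> E
E --b--> B
B --a--> F
F --c--> D
End in state D, which is an accepting state.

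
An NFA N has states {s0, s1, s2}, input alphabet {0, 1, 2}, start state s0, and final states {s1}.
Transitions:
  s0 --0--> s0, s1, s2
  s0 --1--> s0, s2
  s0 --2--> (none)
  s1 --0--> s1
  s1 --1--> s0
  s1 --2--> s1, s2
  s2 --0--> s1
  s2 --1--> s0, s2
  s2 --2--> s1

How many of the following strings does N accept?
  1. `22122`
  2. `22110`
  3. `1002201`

`22122`: rejected
`22110`: rejected
`1002201`: rejected

0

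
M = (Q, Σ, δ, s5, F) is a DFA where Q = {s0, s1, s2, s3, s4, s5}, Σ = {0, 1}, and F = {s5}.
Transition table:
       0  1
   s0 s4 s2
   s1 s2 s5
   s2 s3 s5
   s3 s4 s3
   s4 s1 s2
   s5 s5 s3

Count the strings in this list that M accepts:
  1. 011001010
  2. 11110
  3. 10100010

1

011001010: rejected
11110: rejected
10100010: accepted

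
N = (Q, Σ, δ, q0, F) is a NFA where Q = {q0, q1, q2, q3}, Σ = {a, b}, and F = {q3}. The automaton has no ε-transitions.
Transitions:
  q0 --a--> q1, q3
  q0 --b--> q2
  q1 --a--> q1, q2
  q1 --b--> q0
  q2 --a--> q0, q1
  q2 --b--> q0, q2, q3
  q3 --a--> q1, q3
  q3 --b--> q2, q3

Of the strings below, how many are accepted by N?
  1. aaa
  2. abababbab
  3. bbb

3

aaa: accepted
abababbab: accepted
bbb: accepted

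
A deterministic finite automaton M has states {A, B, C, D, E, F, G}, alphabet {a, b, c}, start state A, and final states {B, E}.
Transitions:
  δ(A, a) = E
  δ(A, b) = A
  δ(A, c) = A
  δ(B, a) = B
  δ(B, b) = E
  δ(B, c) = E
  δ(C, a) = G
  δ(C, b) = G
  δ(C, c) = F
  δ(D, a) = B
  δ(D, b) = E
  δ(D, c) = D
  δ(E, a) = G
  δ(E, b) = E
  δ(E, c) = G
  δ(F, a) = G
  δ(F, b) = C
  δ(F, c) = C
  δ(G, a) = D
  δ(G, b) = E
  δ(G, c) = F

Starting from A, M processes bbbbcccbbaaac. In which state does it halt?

D

A --b--> A
A --b--> A
A --b--> A
A --b--> A
A --c--> A
A --c--> A
A --c--> A
A --b--> A
A --b--> A
A --a--> E
E --a--> G
G --a--> D
D --c--> D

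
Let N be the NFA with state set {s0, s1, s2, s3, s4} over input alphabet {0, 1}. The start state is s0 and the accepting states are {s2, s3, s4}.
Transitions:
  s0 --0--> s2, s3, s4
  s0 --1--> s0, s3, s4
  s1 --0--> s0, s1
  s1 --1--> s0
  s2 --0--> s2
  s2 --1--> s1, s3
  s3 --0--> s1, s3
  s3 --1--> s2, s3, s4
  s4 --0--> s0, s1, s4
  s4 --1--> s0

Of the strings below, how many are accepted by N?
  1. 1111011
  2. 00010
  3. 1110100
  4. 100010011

4

1111011: accepted
00010: accepted
1110100: accepted
100010011: accepted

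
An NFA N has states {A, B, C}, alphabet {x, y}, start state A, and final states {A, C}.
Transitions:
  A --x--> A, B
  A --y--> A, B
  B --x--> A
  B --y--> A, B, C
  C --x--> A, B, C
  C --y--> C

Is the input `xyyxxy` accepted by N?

Start: {A}
read x: {A, B}
read y: {A, B, C}
read y: {A, B, C}
read x: {A, B, C}
read x: {A, B, C}
read y: {A, B, C}
Reachable ∩ accepting = {A, C} — nonempty.

accepted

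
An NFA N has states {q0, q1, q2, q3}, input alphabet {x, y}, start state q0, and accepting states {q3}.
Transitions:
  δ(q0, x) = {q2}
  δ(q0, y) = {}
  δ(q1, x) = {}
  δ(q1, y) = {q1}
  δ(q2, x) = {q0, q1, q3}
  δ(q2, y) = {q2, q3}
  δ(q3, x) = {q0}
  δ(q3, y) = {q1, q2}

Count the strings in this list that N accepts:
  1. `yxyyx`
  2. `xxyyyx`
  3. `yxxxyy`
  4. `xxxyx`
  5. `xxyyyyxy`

`yxyyx`: rejected
`xxyyyx`: accepted
`yxxxyy`: rejected
`xxxyx`: accepted
`xxyyyyxy`: rejected

2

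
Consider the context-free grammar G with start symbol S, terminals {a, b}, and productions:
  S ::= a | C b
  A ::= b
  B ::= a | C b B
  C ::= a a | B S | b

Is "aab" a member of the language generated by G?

S ⇒ Cb ⇒ aab

yes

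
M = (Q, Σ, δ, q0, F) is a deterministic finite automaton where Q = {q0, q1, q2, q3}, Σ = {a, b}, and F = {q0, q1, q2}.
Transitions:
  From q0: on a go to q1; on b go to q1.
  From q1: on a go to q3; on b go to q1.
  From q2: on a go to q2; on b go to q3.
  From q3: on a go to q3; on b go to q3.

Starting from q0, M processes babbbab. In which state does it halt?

q0 --b--> q1
q1 --a--> q3
q3 --b--> q3
q3 --b--> q3
q3 --b--> q3
q3 --a--> q3
q3 --b--> q3

q3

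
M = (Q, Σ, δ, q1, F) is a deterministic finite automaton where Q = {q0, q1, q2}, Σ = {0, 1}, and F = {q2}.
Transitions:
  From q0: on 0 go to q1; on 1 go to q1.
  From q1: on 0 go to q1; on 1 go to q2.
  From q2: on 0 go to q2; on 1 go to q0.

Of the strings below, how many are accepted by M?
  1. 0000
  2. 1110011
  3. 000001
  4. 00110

1

0000: rejected
1110011: rejected
000001: accepted
00110: rejected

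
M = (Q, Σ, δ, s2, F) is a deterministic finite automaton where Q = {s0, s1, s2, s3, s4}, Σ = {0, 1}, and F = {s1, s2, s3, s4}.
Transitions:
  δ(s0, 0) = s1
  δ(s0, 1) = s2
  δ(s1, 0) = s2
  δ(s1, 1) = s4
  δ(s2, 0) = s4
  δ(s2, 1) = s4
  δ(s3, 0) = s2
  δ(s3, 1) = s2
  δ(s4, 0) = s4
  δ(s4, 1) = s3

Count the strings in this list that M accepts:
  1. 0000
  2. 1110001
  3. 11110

0000: accepted
1110001: accepted
11110: accepted

3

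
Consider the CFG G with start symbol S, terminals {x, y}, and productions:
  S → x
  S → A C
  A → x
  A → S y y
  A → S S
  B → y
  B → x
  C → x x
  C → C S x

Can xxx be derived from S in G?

S ⇒ AC ⇒ xC ⇒ xxx

yes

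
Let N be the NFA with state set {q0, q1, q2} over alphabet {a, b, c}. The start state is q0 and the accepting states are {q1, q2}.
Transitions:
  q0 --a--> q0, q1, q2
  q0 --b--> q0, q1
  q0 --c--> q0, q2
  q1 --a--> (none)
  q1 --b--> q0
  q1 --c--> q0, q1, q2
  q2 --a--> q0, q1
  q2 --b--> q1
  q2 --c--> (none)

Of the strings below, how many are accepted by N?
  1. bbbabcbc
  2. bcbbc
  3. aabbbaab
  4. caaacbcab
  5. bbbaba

bbbabcbc: accepted
bcbbc: accepted
aabbbaab: accepted
caaacbcab: accepted
bbbaba: accepted

5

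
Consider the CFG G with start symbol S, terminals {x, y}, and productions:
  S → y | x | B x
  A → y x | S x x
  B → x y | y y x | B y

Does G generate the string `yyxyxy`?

no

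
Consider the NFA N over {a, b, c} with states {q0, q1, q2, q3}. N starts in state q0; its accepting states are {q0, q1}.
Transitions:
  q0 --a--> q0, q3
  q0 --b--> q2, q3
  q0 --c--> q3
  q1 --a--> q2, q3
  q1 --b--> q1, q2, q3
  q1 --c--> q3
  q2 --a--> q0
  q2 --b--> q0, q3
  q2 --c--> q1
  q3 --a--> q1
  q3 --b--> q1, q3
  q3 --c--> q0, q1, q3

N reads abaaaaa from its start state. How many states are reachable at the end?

Start: {q0}
read a: {q0, q3}
read b: {q1, q2, q3}
read a: {q0, q1, q2, q3}
read a: {q0, q1, q2, q3}
read a: {q0, q1, q2, q3}
read a: {q0, q1, q2, q3}
read a: {q0, q1, q2, q3}
Final reachable set {q0, q1, q2, q3} has 4 states.

4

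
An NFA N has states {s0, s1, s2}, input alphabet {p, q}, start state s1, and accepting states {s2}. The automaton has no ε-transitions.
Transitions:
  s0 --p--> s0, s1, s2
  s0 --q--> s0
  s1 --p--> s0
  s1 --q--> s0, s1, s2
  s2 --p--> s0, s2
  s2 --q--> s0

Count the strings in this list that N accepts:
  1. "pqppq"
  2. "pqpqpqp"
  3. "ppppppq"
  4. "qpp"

"pqppq": accepted
"pqpqpqp": accepted
"ppppppq": accepted
"qpp": accepted

4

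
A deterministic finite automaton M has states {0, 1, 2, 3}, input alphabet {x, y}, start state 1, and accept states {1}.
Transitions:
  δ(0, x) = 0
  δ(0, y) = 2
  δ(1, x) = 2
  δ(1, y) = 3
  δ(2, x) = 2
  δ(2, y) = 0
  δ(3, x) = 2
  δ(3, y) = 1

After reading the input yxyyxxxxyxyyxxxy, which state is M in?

1 --y--> 3
3 --x--> 2
2 --y--> 0
0 --y--> 2
2 --x--> 2
2 --x--> 2
2 --x--> 2
2 --x--> 2
2 --y--> 0
0 --x--> 0
0 --y--> 2
2 --y--> 0
0 --x--> 0
0 --x--> 0
0 --x--> 0
0 --y--> 2

2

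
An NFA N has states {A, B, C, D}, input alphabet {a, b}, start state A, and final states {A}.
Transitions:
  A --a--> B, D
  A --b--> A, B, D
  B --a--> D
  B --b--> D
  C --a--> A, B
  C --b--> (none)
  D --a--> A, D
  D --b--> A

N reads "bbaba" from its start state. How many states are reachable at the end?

Start: {A}
read b: {A, B, D}
read b: {A, B, D}
read a: {A, B, D}
read b: {A, B, D}
read a: {A, B, D}
Final reachable set {A, B, D} has 3 states.

3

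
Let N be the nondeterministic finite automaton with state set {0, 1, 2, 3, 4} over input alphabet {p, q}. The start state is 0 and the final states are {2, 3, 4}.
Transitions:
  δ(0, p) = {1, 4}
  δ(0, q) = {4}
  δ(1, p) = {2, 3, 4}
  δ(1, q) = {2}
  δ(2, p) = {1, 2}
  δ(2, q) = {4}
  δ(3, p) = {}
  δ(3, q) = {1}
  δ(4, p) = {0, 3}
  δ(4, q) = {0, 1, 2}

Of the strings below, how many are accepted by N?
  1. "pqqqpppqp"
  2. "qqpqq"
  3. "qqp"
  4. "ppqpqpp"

4

"pqqqpppqp": accepted
"qqpqq": accepted
"qqp": accepted
"ppqpqpp": accepted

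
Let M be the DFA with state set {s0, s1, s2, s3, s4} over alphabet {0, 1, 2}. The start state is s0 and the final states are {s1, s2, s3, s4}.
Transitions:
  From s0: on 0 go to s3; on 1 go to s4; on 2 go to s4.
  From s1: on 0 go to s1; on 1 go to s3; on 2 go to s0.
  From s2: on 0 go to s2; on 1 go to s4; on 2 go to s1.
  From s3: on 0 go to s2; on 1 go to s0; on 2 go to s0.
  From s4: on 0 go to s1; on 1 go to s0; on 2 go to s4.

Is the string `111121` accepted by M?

s0 --1--> s4
s4 --1--> s0
s0 --1--> s4
s4 --1--> s0
s0 --2--> s4
s4 --1--> s0
End in state s0, which is not an accepting state.

rejected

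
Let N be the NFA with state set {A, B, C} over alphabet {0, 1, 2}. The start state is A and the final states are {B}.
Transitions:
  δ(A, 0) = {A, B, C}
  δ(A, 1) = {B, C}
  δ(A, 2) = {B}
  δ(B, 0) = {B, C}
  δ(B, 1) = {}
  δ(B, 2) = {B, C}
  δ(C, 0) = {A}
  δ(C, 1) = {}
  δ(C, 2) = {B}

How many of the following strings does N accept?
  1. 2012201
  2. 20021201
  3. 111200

2012201: rejected
20021201: rejected
111200: rejected

0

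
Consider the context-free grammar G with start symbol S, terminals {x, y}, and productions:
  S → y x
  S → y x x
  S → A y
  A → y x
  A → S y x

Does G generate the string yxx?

S ⇒ yxx

yes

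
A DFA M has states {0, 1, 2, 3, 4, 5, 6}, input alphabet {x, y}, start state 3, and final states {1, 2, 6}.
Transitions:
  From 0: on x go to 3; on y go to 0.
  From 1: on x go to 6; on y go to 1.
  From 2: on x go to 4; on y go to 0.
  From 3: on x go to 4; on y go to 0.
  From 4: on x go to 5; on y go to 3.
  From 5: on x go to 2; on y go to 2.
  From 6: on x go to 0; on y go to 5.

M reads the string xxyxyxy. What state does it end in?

3 --x--> 4
4 --x--> 5
5 --y--> 2
2 --x--> 4
4 --y--> 3
3 --x--> 4
4 --y--> 3

3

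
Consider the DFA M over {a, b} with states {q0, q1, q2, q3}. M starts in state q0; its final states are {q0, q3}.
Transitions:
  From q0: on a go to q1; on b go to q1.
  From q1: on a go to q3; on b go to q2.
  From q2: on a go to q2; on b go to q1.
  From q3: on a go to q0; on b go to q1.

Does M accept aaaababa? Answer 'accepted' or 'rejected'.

accepted

q0 --a--> q1
q1 --a--> q3
q3 --a--> q0
q0 --a--> q1
q1 --b--> q2
q2 --a--> q2
q2 --b--> q1
q1 --a--> q3
End in state q3, which is an accepting state.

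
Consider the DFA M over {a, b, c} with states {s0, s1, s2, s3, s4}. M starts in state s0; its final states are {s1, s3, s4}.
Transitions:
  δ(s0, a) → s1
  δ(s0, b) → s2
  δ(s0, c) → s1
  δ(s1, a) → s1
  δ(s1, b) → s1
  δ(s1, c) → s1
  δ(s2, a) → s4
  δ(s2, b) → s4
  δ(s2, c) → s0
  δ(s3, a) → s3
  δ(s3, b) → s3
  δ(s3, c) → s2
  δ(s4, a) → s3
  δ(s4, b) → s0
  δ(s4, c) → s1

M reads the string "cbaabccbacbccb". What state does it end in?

s0 --c--> s1
s1 --b--> s1
s1 --a--> s1
s1 --a--> s1
s1 --b--> s1
s1 --c--> s1
s1 --c--> s1
s1 --b--> s1
s1 --a--> s1
s1 --c--> s1
s1 --b--> s1
s1 --c--> s1
s1 --c--> s1
s1 --b--> s1

s1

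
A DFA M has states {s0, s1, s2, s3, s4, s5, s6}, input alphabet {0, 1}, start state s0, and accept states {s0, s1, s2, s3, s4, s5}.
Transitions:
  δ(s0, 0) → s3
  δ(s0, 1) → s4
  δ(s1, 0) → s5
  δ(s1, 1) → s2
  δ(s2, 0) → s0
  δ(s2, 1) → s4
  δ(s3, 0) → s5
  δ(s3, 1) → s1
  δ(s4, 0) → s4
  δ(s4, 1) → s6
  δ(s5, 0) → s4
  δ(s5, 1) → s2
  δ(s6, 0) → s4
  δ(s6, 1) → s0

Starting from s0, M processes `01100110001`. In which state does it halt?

s2

s0 --0--> s3
s3 --1--> s1
s1 --1--> s2
s2 --0--> s0
s0 --0--> s3
s3 --1--> s1
s1 --1--> s2
s2 --0--> s0
s0 --0--> s3
s3 --0--> s5
s5 --1--> s2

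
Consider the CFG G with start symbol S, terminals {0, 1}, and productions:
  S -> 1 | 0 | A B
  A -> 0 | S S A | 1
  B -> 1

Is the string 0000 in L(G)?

no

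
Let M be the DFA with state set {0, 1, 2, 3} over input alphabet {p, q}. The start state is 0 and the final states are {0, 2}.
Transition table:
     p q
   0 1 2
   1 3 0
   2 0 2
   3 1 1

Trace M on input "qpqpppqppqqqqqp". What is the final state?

0 --q--> 2
2 --p--> 0
0 --q--> 2
2 --p--> 0
0 --p--> 1
1 --p--> 3
3 --q--> 1
1 --p--> 3
3 --p--> 1
1 --q--> 0
0 --q--> 2
2 --q--> 2
2 --q--> 2
2 --q--> 2
2 --p--> 0

0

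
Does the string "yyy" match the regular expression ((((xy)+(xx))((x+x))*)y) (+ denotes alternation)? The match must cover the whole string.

No split of yyy into u·v has (((xy)+(xx))((x+x))*) matching u and y matching v.

no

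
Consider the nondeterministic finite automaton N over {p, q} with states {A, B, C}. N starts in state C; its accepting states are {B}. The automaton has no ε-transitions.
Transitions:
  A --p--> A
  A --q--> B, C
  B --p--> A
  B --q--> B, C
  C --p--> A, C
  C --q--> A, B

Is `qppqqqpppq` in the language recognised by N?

Start: {C}
read q: {A, B}
read p: {A}
read p: {A}
read q: {B, C}
read q: {A, B, C}
read q: {A, B, C}
read p: {A, C}
read p: {A, C}
read p: {A, C}
read q: {A, B, C}
Reachable ∩ accepting = {B} — nonempty.

accepted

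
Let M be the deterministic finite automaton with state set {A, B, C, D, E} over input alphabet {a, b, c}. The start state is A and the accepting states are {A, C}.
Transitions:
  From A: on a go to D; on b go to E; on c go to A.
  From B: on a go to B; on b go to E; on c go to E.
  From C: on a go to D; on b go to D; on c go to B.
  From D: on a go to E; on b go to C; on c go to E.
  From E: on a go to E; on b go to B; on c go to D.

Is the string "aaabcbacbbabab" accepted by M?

A --a--> D
D --a--> E
E --a--> E
E --b--> B
B --c--> E
E --b--> B
B --a--> B
B --c--> E
E --b--> B
B --b--> E
E --a--> E
E --b--> B
B --a--> B
B --b--> E
End in state E, which is not an accepting state.

rejected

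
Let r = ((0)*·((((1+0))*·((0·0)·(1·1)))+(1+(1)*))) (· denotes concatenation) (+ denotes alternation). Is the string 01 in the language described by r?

yes

Split as 0·1: (0)* matches 0 and ((((1+0))*·((0·0)·(1·1)))+(1+(1)*)) matches 1.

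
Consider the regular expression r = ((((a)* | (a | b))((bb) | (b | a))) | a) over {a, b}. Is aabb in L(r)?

yes

The left alternative (((a)*|(a|b))((bb)|(b|a))) matches aabb.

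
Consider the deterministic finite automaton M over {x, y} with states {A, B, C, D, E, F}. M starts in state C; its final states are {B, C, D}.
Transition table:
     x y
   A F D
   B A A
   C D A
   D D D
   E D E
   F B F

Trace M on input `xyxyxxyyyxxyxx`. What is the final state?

D

C --x--> D
D --y--> D
D --x--> D
D --y--> D
D --x--> D
D --x--> D
D --y--> D
D --y--> D
D --y--> D
D --x--> D
D --x--> D
D --y--> D
D --x--> D
D --x--> D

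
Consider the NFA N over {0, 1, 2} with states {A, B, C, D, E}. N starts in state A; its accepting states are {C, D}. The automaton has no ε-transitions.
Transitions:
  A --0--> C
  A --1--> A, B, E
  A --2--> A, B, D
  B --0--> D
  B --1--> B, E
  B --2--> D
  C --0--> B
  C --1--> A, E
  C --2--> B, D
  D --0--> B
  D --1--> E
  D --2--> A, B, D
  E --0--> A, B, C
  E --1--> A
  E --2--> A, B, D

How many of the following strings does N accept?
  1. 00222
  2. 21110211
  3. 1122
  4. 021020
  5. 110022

00222: accepted
21110211: rejected
1122: accepted
021020: accepted
110022: accepted

4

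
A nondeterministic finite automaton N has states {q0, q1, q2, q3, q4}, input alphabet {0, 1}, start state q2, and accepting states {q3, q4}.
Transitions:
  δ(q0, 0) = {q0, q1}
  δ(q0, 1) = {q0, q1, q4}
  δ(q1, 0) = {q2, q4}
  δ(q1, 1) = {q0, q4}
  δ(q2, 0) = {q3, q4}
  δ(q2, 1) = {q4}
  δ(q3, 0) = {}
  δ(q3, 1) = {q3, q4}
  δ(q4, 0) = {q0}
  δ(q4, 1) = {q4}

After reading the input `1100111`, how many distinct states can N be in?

3

Start: {q2}
read 1: {q4}
read 1: {q4}
read 0: {q0}
read 0: {q0, q1}
read 1: {q0, q1, q4}
read 1: {q0, q1, q4}
read 1: {q0, q1, q4}
Final reachable set {q0, q1, q4} has 3 states.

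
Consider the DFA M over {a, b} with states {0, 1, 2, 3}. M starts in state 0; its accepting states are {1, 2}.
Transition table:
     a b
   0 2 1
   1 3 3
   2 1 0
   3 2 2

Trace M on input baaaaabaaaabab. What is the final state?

0

0 --b--> 1
1 --a--> 3
3 --a--> 2
2 --a--> 1
1 --a--> 3
3 --a--> 2
2 --b--> 0
0 --a--> 2
2 --a--> 1
1 --a--> 3
3 --a--> 2
2 --b--> 0
0 --a--> 2
2 --b--> 0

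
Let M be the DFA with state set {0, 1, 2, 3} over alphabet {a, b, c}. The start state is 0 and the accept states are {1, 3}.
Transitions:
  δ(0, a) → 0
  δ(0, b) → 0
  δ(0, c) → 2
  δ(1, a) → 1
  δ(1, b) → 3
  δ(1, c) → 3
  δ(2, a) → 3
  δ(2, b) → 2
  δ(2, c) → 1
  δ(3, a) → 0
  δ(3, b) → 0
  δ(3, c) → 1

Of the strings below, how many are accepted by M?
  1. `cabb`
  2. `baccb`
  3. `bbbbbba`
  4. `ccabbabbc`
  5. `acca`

2

`cabb`: rejected
`baccb`: accepted
`bbbbbba`: rejected
`ccabbabbc`: rejected
`acca`: accepted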